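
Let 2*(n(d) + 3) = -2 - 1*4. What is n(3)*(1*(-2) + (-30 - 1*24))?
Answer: 336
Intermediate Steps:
n(d) = -6 (n(d) = -3 + (-2 - 1*4)/2 = -3 + (-2 - 4)/2 = -3 + (1/2)*(-6) = -3 - 3 = -6)
n(3)*(1*(-2) + (-30 - 1*24)) = -6*(1*(-2) + (-30 - 1*24)) = -6*(-2 + (-30 - 24)) = -6*(-2 - 54) = -6*(-56) = 336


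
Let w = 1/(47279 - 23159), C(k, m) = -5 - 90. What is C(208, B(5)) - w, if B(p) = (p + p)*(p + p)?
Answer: -2291401/24120 ≈ -95.000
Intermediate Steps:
B(p) = 4*p**2 (B(p) = (2*p)*(2*p) = 4*p**2)
C(k, m) = -95
w = 1/24120 ≈ 4.1459e-5
C(208, B(5)) - w = -95 - 1*1/24120 = -95 - 1/24120 = -2291401/24120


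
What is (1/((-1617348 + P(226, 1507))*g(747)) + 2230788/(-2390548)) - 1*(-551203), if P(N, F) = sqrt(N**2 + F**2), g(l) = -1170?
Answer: 168031030899051598440795116/304844703985691341485 + sqrt(92885)/612100062049086 ≈ 5.5120e+5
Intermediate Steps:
P(N, F) = sqrt(F**2 + N**2)
(1/((-1617348 + P(226, 1507))*g(747)) + 2230788/(-2390548)) - 1*(-551203) = (1/(-1617348 + sqrt(1507**2 + 226**2)*(-1170)) + 2230788/(-2390548)) - 1*(-551203) = (-1/1170/(-1617348 + sqrt(2271049 + 51076)) + 2230788*(-1/2390548)) + 551203 = (-1/1170/(-1617348 + sqrt(2322125)) - 557697/597637) + 551203 = (-1/1170/(-1617348 + 5*sqrt(92885)) - 557697/597637) + 551203 = (-1/(1170*(-1617348 + 5*sqrt(92885))) - 557697/597637) + 551203 = (-557697/597637 - 1/(1170*(-1617348 + 5*sqrt(92885)))) + 551203 = 329418749614/597637 - 1/(1170*(-1617348 + 5*sqrt(92885)))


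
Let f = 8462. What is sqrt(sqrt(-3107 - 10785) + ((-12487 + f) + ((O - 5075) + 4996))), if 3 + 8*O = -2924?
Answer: sqrt(-71518 + 32*I*sqrt(3473))/4 ≈ 0.88139 + 66.863*I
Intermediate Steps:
O = -2927/8 (O = -3/8 + (1/8)*(-2924) = -3/8 - 731/2 = -2927/8 ≈ -365.88)
sqrt(sqrt(-3107 - 10785) + ((-12487 + f) + ((O - 5075) + 4996))) = sqrt(sqrt(-3107 - 10785) + ((-12487 + 8462) + ((-2927/8 - 5075) + 4996))) = sqrt(sqrt(-13892) + (-4025 + (-43527/8 + 4996))) = sqrt(2*I*sqrt(3473) + (-4025 - 3559/8)) = sqrt(2*I*sqrt(3473) - 35759/8) = sqrt(-35759/8 + 2*I*sqrt(3473))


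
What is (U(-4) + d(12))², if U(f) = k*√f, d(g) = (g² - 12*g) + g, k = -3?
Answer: 108 - 144*I ≈ 108.0 - 144.0*I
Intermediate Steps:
d(g) = g² - 11*g
U(f) = -3*√f
(U(-4) + d(12))² = (-6*I + 12*(-11 + 12))² = (-6*I + 12*1)² = (-6*I + 12)² = (12 - 6*I)²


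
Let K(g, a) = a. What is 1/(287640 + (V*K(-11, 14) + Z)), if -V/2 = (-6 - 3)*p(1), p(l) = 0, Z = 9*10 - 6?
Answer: 1/287724 ≈ 3.4756e-6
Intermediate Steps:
Z = 84 (Z = 90 - 6 = 84)
V = 0 (V = -2*(-6 - 3)*0 = -(-18)*0 = -2*0 = 0)
1/(287640 + (V*K(-11, 14) + Z)) = 1/(287640 + (0*14 + 84)) = 1/(287640 + (0 + 84)) = 1/(287640 + 84) = 1/287724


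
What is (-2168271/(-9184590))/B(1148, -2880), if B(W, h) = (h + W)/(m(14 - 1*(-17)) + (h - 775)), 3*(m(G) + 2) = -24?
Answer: 176593627/353504664 ≈ 0.49955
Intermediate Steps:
m(G) = -10 (m(G) = -2 + (⅓)*(-24) = -2 - 8 = -10)
B(W, h) = (W + h)/(-785 + h) (B(W, h) = (h + W)/(-10 + (h - 775)) = (W + h)/(-10 + (-775 + h)) = (W + h)/(-785 + h))
(-2168271/(-9184590))/B(1148, -2880) = (-2168271/(-9184590))/(((1148 - 2880)/(-785 - 2880))) = (-2168271*(-1/9184590))/((-1732/(-3665))) = 240919/(1020510*((-1/3665*(-1732)))) = 240919/(1020510*(1732/3665)) = (240919/1020510)*(3665/1732) = 176593627/353504664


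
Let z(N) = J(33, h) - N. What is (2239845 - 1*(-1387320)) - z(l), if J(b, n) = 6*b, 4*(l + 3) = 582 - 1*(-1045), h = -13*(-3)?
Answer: 14509483/4 ≈ 3.6274e+6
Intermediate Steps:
h = 39
l = 1615/4 (l = -3 + (582 - 1*(-1045))/4 = -3 + (582 + 1045)/4 = -3 + (1/4)*1627 = -3 + 1627/4 = 1615/4 ≈ 403.75)
z(N) = 198 - N (z(N) = 6*33 - N = 198 - N)
(2239845 - 1*(-1387320)) - z(l) = (2239845 - 1*(-1387320)) - (198 - 1*1615/4) = (2239845 + 1387320) - (198 - 1615/4) = 3627165 - 1*(-823/4) = 3627165 + 823/4 = 14509483/4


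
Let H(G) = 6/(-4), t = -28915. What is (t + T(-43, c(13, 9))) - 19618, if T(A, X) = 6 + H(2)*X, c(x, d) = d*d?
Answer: -97297/2 ≈ -48649.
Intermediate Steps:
H(G) = -3/2 (H(G) = 6*(-¼) = -3/2)
c(x, d) = d²
T(A, X) = 6 - 3*X/2
(t + T(-43, c(13, 9))) - 19618 = (-28915 + (6 - 3/2*9²)) - 19618 = (-28915 + (6 - 3/2*81)) - 19618 = (-28915 + (6 - 243/2)) - 19618 = (-28915 - 231/2) - 19618 = -58061/2 - 19618 = -97297/2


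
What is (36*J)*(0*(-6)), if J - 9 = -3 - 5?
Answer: 0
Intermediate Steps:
J = 1 (J = 9 + (-3 - 5) = 9 - 8 = 1)
(36*J)*(0*(-6)) = (36*1)*(0*(-6)) = 36*0 = 0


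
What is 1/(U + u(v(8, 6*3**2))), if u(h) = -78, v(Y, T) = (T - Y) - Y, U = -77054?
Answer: -1/77132 ≈ -1.2965e-5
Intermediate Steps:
v(Y, T) = T - 2*Y
1/(U + u(v(8, 6*3**2))) = 1/(-77054 - 78) = 1/(-77132) = -1/77132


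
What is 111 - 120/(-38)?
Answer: 2169/19 ≈ 114.16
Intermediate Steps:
111 - 120/(-38) = 111 - 1/38*(-120) = 111 + 60/19 = 2169/19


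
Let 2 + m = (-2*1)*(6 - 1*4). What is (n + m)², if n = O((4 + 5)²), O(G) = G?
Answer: 5625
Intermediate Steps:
m = -6 (m = -2 + (-2*1)*(6 - 1*4) = -2 - 2*(6 - 4) = -2 - 2*2 = -2 - 4 = -6)
n = 81 (n = (4 + 5)² = 9² = 81)
(n + m)² = (81 - 6)² = 75² = 5625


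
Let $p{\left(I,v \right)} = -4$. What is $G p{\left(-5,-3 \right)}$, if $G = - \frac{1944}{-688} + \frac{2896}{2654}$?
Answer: $- \frac{893978}{57061} \approx -15.667$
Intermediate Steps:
$G = \frac{446989}{114122}$ ($G = \left(-1944\right) \left(- \frac{1}{688}\right) + 2896 \cdot \frac{1}{2654} = \frac{243}{86} + \frac{1448}{1327} = \frac{446989}{114122} \approx 3.9168$)
$G p{\left(-5,-3 \right)} = \frac{446989}{114122} \left(-4\right) = - \frac{893978}{57061}$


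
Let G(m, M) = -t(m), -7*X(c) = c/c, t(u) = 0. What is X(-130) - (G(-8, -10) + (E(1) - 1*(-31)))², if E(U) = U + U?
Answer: -7624/7 ≈ -1089.1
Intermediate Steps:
E(U) = 2*U
X(c) = -⅐ (X(c) = -c/(7*c) = -⅐*1 = -⅐)
G(m, M) = 0 (G(m, M) = -1*0 = 0)
X(-130) - (G(-8, -10) + (E(1) - 1*(-31)))² = -⅐ - (0 + (2*1 - 1*(-31)))² = -⅐ - (0 + (2 + 31))² = -⅐ - (0 + 33)² = -⅐ - 1*33² = -⅐ - 1*1089 = -⅐ - 1089 = -7624/7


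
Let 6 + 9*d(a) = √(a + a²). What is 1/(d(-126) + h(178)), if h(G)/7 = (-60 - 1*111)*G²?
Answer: -56888623/2157543617890461 - 5*√70/4315087235780922 ≈ -2.6367e-8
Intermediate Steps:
d(a) = -⅔ + √(a + a²)/9
h(G) = -1197*G² (h(G) = 7*((-60 - 1*111)*G²) = 7*((-60 - 111)*G²) = 7*(-171*G²) = -1197*G²)
1/(d(-126) + h(178)) = 1/((-⅔ + √(-126*(1 - 126))/9) - 1197*178²) = 1/((-⅔ + √(-126*(-125))/9) - 1197*31684) = 1/((-⅔ + √15750/9) - 37925748) = 1/((-⅔ + (15*√70)/9) - 37925748) = 1/((-⅔ + 5*√70/3) - 37925748) = 1/(-113777246/3 + 5*√70/3)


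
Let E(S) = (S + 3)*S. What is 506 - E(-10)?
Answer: 436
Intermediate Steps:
E(S) = S*(3 + S) (E(S) = (3 + S)*S = S*(3 + S))
506 - E(-10) = 506 - (-10)*(3 - 10) = 506 - (-10)*(-7) = 506 - 1*70 = 506 - 70 = 436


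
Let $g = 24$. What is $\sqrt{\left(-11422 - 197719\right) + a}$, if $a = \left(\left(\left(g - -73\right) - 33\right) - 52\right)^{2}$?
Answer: $i \sqrt{208997} \approx 457.16 i$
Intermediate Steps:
$a = 144$ ($a = \left(\left(\left(24 - -73\right) - 33\right) - 52\right)^{2} = \left(\left(\left(24 + 73\right) - 33\right) - 52\right)^{2} = \left(\left(97 - 33\right) - 52\right)^{2} = \left(64 - 52\right)^{2} = 12^{2} = 144$)
$\sqrt{\left(-11422 - 197719\right) + a} = \sqrt{\left(-11422 - 197719\right) + 144} = \sqrt{-209141 + 144} = \sqrt{-208997} = i \sqrt{208997}$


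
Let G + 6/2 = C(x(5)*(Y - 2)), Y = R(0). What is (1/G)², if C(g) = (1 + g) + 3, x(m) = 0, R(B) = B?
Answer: 1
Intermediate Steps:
Y = 0
C(g) = 4 + g
G = 1 (G = -3 + (4 + 0*(0 - 2)) = -3 + (4 + 0*(-2)) = -3 + (4 + 0) = -3 + 4 = 1)
(1/G)² = (1/1)² = 1² = 1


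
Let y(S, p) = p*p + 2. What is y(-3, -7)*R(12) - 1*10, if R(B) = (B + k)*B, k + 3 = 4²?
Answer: 15290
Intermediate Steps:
k = 13 (k = -3 + 4² = -3 + 16 = 13)
R(B) = B*(13 + B) (R(B) = (B + 13)*B = (13 + B)*B = B*(13 + B))
y(S, p) = 2 + p² (y(S, p) = p² + 2 = 2 + p²)
y(-3, -7)*R(12) - 1*10 = (2 + (-7)²)*(12*(13 + 12)) - 1*10 = (2 + 49)*(12*25) - 10 = 51*300 - 10 = 15300 - 10 = 15290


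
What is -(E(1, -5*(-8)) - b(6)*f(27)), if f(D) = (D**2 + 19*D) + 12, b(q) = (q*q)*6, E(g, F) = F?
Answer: 270824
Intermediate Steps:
b(q) = 6*q**2 (b(q) = q**2*6 = 6*q**2)
f(D) = 12 + D**2 + 19*D
-(E(1, -5*(-8)) - b(6)*f(27)) = -(-5*(-8) - 6*6**2*(12 + 27**2 + 19*27)) = -(40 - 6*36*(12 + 729 + 513)) = -(40 - 216*1254) = -(40 - 1*270864) = -(40 - 270864) = -1*(-270824) = 270824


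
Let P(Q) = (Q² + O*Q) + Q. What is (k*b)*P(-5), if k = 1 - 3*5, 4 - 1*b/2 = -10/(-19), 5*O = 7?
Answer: -24024/19 ≈ -1264.4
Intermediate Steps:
O = 7/5 (O = (⅕)*7 = 7/5 ≈ 1.4000)
P(Q) = Q² + 12*Q/5 (P(Q) = (Q² + 7*Q/5) + Q = Q² + 12*Q/5)
b = 132/19 (b = 8 - (-20)/(-19) = 8 - (-20)*(-1)/19 = 8 - 2*10/19 = 8 - 20/19 = 132/19 ≈ 6.9474)
k = -14 (k = 1 - 15 = -14)
(k*b)*P(-5) = (-14*132/19)*((⅕)*(-5)*(12 + 5*(-5))) = -1848*(-5)*(12 - 25)/95 = -1848*(-5)*(-13)/95 = -1848/19*13 = -24024/19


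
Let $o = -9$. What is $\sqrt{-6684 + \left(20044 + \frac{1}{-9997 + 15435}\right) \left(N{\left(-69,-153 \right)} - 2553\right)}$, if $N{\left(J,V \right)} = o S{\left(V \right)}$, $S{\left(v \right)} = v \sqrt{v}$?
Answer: $\frac{\sqrt{-1513457891108718 + 2448600870397194 i \sqrt{17}}}{5438} \approx 12125.0 + 14078.0 i$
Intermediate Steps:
$S{\left(v \right)} = v^{\frac{3}{2}}$
$N{\left(J,V \right)} = - 9 V^{\frac{3}{2}}$
$\sqrt{-6684 + \left(20044 + \frac{1}{-9997 + 15435}\right) \left(N{\left(-69,-153 \right)} - 2553\right)} = \sqrt{-6684 + \left(20044 + \frac{1}{-9997 + 15435}\right) \left(- 9 \left(-153\right)^{\frac{3}{2}} - 2553\right)} = \sqrt{-6684 + \left(20044 + \frac{1}{5438}\right) \left(- 9 \left(- 459 i \sqrt{17}\right) - 2553\right)} = \sqrt{-6684 + \left(20044 + \frac{1}{5438}\right) \left(4131 i \sqrt{17} - 2553\right)} = \sqrt{-6684 + \frac{108999273 \left(-2553 + 4131 i \sqrt{17}\right)}{5438}} = \sqrt{-6684 - \left(\frac{278275143969}{5438} - \frac{450275996763 i \sqrt{17}}{5438}\right)} = \sqrt{- \frac{278311491561}{5438} + \frac{450275996763 i \sqrt{17}}{5438}}$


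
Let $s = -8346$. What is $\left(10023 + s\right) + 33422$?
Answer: $35099$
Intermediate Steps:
$\left(10023 + s\right) + 33422 = \left(10023 - 8346\right) + 33422 = 1677 + 33422 = 35099$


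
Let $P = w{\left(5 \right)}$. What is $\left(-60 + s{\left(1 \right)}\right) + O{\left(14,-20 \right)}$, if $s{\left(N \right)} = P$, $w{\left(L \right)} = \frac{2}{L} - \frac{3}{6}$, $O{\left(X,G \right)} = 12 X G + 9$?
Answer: $- \frac{34111}{10} \approx -3411.1$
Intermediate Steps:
$O{\left(X,G \right)} = 9 + 12 G X$ ($O{\left(X,G \right)} = 12 G X + 9 = 9 + 12 G X$)
$w{\left(L \right)} = - \frac{1}{2} + \frac{2}{L}$ ($w{\left(L \right)} = \frac{2}{L} - \frac{1}{2} = - \frac{1}{2} + \frac{2}{L}$)
$P = - \frac{1}{10}$ ($P = \frac{4 - 5}{2 \cdot 5} = \frac{1}{2} \cdot \frac{1}{5} \left(4 - 5\right) = \frac{1}{2} \cdot \frac{1}{5} \left(-1\right) = - \frac{1}{10} \approx -0.1$)
$s{\left(N \right)} = - \frac{1}{10}$
$\left(-60 + s{\left(1 \right)}\right) + O{\left(14,-20 \right)} = \left(-60 - \frac{1}{10}\right) + \left(9 + 12 \left(-20\right) 14\right) = - \frac{601}{10} + \left(9 - 3360\right) = - \frac{601}{10} - 3351 = - \frac{34111}{10}$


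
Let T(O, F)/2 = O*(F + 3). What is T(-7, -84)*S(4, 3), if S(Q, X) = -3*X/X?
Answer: -3402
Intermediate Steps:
S(Q, X) = -3 (S(Q, X) = -3*1 = -3)
T(O, F) = 2*O*(3 + F) (T(O, F) = 2*(O*(F + 3)) = 2*(O*(3 + F)) = 2*O*(3 + F))
T(-7, -84)*S(4, 3) = (2*(-7)*(3 - 84))*(-3) = (2*(-7)*(-81))*(-3) = 1134*(-3) = -3402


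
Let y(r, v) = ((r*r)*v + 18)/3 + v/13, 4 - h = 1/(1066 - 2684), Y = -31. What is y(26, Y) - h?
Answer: -440812813/63102 ≈ -6985.7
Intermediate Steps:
h = 6473/1618 (h = 4 - 1/(1066 - 2684) = 4 - 1/(-1618) = 4 - 1*(-1/1618) = 4 + 1/1618 = 6473/1618 ≈ 4.0006)
y(r, v) = 6 + v/13 + v*r²/3 (y(r, v) = (r²*v + 18)*(⅓) + v*(1/13) = (v*r² + 18)*(⅓) + v/13 = (18 + v*r²)*(⅓) + v/13 = (6 + v*r²/3) + v/13 = 6 + v/13 + v*r²/3)
y(26, Y) - h = (6 + (1/13)*(-31) + (⅓)*(-31)*26²) - 1*6473/1618 = (6 - 31/13 + (⅓)*(-31)*676) - 6473/1618 = (6 - 31/13 - 20956/3) - 6473/1618 = -272287/39 - 6473/1618 = -440812813/63102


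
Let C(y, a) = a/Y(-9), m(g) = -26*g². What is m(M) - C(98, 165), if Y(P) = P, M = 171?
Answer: -2280743/3 ≈ -7.6025e+5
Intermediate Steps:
C(y, a) = -a/9 (C(y, a) = a/(-9) = a*(-⅑) = -a/9)
m(M) - C(98, 165) = -26*171² - (-1)*165/9 = -26*29241 - 1*(-55/3) = -760266 + 55/3 = -2280743/3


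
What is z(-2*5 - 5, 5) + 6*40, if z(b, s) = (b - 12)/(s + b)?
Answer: 2427/10 ≈ 242.70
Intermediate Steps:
z(b, s) = (-12 + b)/(b + s)
z(-2*5 - 5, 5) + 6*40 = (-12 + (-2*5 - 5))/((-2*5 - 5) + 5) + 6*40 = (-12 + (-10 - 5))/((-10 - 5) + 5) + 240 = (-12 - 15)/(-15 + 5) + 240 = -27/(-10) + 240 = -⅒*(-27) + 240 = 27/10 + 240 = 2427/10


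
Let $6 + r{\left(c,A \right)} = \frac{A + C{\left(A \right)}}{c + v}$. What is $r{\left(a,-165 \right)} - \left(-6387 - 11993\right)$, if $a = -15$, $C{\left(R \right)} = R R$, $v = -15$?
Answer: $17472$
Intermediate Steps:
$C{\left(R \right)} = R^{2}$
$r{\left(c,A \right)} = -6 + \frac{A + A^{2}}{-15 + c}$ ($r{\left(c,A \right)} = -6 + \frac{A + A^{2}}{c - 15} = -6 + \frac{A + A^{2}}{-15 + c}$)
$r{\left(a,-165 \right)} - \left(-6387 - 11993\right) = \frac{90 - 165 + \left(-165\right)^{2} - -90}{-15 - 15} - \left(-6387 - 11993\right) = \frac{90 - 165 + 27225 + 90}{-30} - -18380 = \left(- \frac{1}{30}\right) 27240 + 18380 = -908 + 18380 = 17472$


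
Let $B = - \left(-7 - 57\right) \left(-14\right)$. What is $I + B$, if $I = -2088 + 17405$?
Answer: $14421$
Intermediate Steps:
$I = 15317$
$B = -896$ ($B = - \left(-64\right) \left(-14\right) = \left(-1\right) 896 = -896$)
$I + B = 15317 - 896 = 14421$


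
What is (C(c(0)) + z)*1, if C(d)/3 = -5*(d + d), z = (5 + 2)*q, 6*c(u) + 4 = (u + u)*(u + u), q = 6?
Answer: 62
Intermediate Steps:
c(u) = -⅔ + 2*u²/3 (c(u) = -⅔ + ((u + u)*(u + u))/6 = -⅔ + ((2*u)*(2*u))/6 = -⅔ + (4*u²)/6 = -⅔ + 2*u²/3)
z = 42 (z = (5 + 2)*6 = 7*6 = 42)
C(d) = -30*d (C(d) = 3*(-5*(d + d)) = 3*(-10*d) = -30*d)
(C(c(0)) + z)*1 = (-30*(-⅔ + (⅔)*0²) + 42)*1 = (-30*(-⅔ + (⅔)*0) + 42)*1 = (-30*(-⅔ + 0) + 42)*1 = (-30*(-⅔) + 42)*1 = (20 + 42)*1 = 62*1 = 62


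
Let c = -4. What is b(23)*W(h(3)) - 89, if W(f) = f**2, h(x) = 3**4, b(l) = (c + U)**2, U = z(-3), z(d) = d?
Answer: 321400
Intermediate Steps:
U = -3
b(l) = 49 (b(l) = (-4 - 3)**2 = (-7)**2 = 49)
h(x) = 81
b(23)*W(h(3)) - 89 = 49*81**2 - 89 = 49*6561 - 89 = 321489 - 89 = 321400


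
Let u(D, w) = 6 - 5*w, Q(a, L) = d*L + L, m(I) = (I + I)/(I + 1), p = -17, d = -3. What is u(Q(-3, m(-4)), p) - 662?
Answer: -571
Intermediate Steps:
m(I) = 2*I/(1 + I) (m(I) = (2*I)/(1 + I) = 2*I/(1 + I))
Q(a, L) = -2*L (Q(a, L) = -3*L + L = -2*L)
u(Q(-3, m(-4)), p) - 662 = (6 - 5*(-17)) - 662 = (6 + 85) - 662 = 91 - 662 = -571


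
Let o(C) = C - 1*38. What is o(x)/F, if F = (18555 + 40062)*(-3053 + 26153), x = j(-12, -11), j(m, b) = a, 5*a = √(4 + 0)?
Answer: -47/1692565875 ≈ -2.7768e-8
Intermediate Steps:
a = ⅖ (a = √(4 + 0)/5 = √4/5 = (⅕)*2 = ⅖ ≈ 0.40000)
j(m, b) = ⅖
x = ⅖ ≈ 0.40000
o(C) = -38 + C (o(C) = C - 38 = -38 + C)
F = 1354052700 (F = 58617*23100 = 1354052700)
o(x)/F = (-38 + ⅖)/1354052700 = -188/5*1/1354052700 = -47/1692565875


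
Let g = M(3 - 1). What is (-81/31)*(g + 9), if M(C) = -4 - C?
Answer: -243/31 ≈ -7.8387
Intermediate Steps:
g = -6 (g = -4 - (3 - 1) = -4 - 1*2 = -4 - 2 = -6)
(-81/31)*(g + 9) = (-81/31)*(-6 + 9) = -81*1/31*3 = -81/31*3 = -243/31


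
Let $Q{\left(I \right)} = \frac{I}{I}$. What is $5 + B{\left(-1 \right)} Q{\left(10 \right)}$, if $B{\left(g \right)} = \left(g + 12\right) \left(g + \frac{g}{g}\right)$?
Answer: $5$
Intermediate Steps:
$Q{\left(I \right)} = 1$
$B{\left(g \right)} = \left(1 + g\right) \left(12 + g\right)$ ($B{\left(g \right)} = \left(12 + g\right) \left(g + 1\right) = \left(12 + g\right) \left(1 + g\right) = \left(1 + g\right) \left(12 + g\right)$)
$5 + B{\left(-1 \right)} Q{\left(10 \right)} = 5 + \left(12 + \left(-1\right)^{2} + 13 \left(-1\right)\right) 1 = 5 + \left(12 + 1 - 13\right) 1 = 5 + 0 \cdot 1 = 5 + 0 = 5$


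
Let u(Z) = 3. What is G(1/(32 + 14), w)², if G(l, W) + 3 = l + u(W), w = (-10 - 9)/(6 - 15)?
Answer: 1/2116 ≈ 0.00047259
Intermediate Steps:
w = 19/9 (w = -19/(-9) = -19*(-⅑) = 19/9 ≈ 2.1111)
G(l, W) = l (G(l, W) = -3 + (l + 3) = -3 + (3 + l) = l)
G(1/(32 + 14), w)² = (1/(32 + 14))² = (1/46)² = 1/2116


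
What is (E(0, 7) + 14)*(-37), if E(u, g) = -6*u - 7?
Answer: -259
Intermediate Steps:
E(u, g) = -7 - 6*u
(E(0, 7) + 14)*(-37) = ((-7 - 6*0) + 14)*(-37) = ((-7 + 0) + 14)*(-37) = (-7 + 14)*(-37) = 7*(-37) = -259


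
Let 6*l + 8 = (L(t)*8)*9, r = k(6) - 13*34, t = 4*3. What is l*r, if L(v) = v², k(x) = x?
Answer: -2258480/3 ≈ -7.5283e+5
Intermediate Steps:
t = 12
r = -436 (r = 6 - 13*34 = 6 - 442 = -436)
l = 5180/3 (l = -4/3 + ((12²*8)*9)/6 = -4/3 + ((144*8)*9)/6 = -4/3 + (1152*9)/6 = -4/3 + (⅙)*10368 = -4/3 + 1728 = 5180/3 ≈ 1726.7)
l*r = (5180/3)*(-436) = -2258480/3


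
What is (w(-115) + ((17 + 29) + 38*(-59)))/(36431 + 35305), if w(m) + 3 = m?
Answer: -1157/35868 ≈ -0.032257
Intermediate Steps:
w(m) = -3 + m
(w(-115) + ((17 + 29) + 38*(-59)))/(36431 + 35305) = ((-3 - 115) + ((17 + 29) + 38*(-59)))/(36431 + 35305) = (-118 + (46 - 2242))/71736 = (-118 - 2196)*(1/71736) = -2314*1/71736 = -1157/35868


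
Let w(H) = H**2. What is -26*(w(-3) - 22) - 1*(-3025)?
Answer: 3363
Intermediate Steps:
-26*(w(-3) - 22) - 1*(-3025) = -26*((-3)**2 - 22) - 1*(-3025) = -26*(9 - 22) + 3025 = -26*(-13) + 3025 = 338 + 3025 = 3363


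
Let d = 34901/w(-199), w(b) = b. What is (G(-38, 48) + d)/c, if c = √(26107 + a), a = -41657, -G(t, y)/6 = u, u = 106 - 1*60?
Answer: 17965*I*√622/123778 ≈ 3.6198*I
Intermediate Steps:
u = 46 (u = 106 - 60 = 46)
G(t, y) = -276 (G(t, y) = -6*46 = -276)
c = 5*I*√622 (c = √(26107 - 41657) = √(-15550) = 5*I*√622 ≈ 124.7*I)
d = -34901/199 (d = 34901/(-199) = 34901*(-1/199) = -34901/199 ≈ -175.38)
(G(-38, 48) + d)/c = (-276 - 34901/199)/((5*I*√622)) = -(-17965)*I*√622/123778 = 17965*I*√622/123778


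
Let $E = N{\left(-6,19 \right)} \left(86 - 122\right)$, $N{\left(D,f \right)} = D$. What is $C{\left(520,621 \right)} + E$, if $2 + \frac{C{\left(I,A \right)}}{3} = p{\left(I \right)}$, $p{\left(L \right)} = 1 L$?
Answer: $1770$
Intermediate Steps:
$p{\left(L \right)} = L$
$E = 216$ ($E = - 6 \left(86 - 122\right) = \left(-6\right) \left(-36\right) = 216$)
$C{\left(I,A \right)} = -6 + 3 I$
$C{\left(520,621 \right)} + E = \left(-6 + 3 \cdot 520\right) + 216 = \left(-6 + 1560\right) + 216 = 1554 + 216 = 1770$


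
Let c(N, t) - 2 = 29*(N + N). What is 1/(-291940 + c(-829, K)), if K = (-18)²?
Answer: -1/340020 ≈ -2.9410e-6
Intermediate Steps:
K = 324
c(N, t) = 2 + 58*N (c(N, t) = 2 + 29*(N + N) = 2 + 29*(2*N) = 2 + 58*N)
1/(-291940 + c(-829, K)) = 1/(-291940 + (2 + 58*(-829))) = 1/(-291940 + (2 - 48082)) = 1/(-291940 - 48080) = 1/(-340020) = -1/340020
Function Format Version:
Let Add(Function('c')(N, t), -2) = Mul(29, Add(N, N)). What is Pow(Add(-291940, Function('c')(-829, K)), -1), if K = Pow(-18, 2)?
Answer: Rational(-1, 340020) ≈ -2.9410e-6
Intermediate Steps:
K = 324
Function('c')(N, t) = Add(2, Mul(58, N)) (Function('c')(N, t) = Add(2, Mul(29, Add(N, N))) = Add(2, Mul(29, Mul(2, N))) = Add(2, Mul(58, N)))
Pow(Add(-291940, Function('c')(-829, K)), -1) = Pow(Add(-291940, Add(2, Mul(58, -829))), -1) = Pow(Add(-291940, Add(2, -48082)), -1) = Pow(Add(-291940, -48080), -1) = Pow(-340020, -1) = Rational(-1, 340020)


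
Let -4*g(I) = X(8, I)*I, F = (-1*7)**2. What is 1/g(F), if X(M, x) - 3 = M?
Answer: -4/539 ≈ -0.0074212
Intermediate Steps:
X(M, x) = 3 + M
F = 49 (F = (-7)**2 = 49)
g(I) = -11*I/4 (g(I) = -(3 + 8)*I/4 = -11*I/4)
1/g(F) = 1/(-11/4*49) = 1/(-539/4) = -4/539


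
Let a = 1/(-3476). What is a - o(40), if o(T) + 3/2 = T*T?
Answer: -5556387/3476 ≈ -1598.5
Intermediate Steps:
o(T) = -3/2 + T**2 (o(T) = -3/2 + T*T = -3/2 + T**2)
a = -1/3476 ≈ -0.00028769
a - o(40) = -1/3476 - (-3/2 + 40**2) = -1/3476 - (-3/2 + 1600) = -1/3476 - 1*3197/2 = -1/3476 - 3197/2 = -5556387/3476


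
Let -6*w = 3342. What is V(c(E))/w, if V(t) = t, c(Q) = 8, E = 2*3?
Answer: -8/557 ≈ -0.014363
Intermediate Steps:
w = -557 (w = -⅙*3342 = -557)
E = 6
V(c(E))/w = 8/(-557) = 8*(-1/557) = -8/557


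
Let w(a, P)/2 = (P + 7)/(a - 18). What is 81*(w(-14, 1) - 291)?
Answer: -47223/2 ≈ -23612.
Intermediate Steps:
w(a, P) = 2*(7 + P)/(-18 + a) (w(a, P) = 2*((P + 7)/(a - 18)) = 2*((7 + P)/(-18 + a)) = 2*(7 + P)/(-18 + a))
81*(w(-14, 1) - 291) = 81*(2*(7 + 1)/(-18 - 14) - 291) = 81*(2*8/(-32) - 291) = 81*(2*(-1/32)*8 - 291) = 81*(-½ - 291) = 81*(-583/2) = -47223/2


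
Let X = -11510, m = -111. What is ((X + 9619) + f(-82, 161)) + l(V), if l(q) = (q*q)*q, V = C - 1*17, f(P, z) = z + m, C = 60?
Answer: 77666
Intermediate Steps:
f(P, z) = -111 + z (f(P, z) = z - 111 = -111 + z)
V = 43 (V = 60 - 1*17 = 60 - 17 = 43)
l(q) = q**3 (l(q) = q**2*q = q**3)
((X + 9619) + f(-82, 161)) + l(V) = ((-11510 + 9619) + (-111 + 161)) + 43**3 = (-1891 + 50) + 79507 = -1841 + 79507 = 77666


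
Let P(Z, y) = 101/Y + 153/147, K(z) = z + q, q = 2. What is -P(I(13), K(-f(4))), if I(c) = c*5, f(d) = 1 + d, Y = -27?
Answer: 3572/1323 ≈ 2.6999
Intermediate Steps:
I(c) = 5*c
K(z) = 2 + z (K(z) = z + 2 = 2 + z)
P(Z, y) = -3572/1323 (P(Z, y) = 101/(-27) + 153/147 = 101*(-1/27) + 153*(1/147) = -101/27 + 51/49 = -3572/1323)
-P(I(13), K(-f(4))) = -1*(-3572/1323) = 3572/1323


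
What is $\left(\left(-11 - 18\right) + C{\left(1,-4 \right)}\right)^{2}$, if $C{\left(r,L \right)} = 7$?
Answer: $484$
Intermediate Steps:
$\left(\left(-11 - 18\right) + C{\left(1,-4 \right)}\right)^{2} = \left(\left(-11 - 18\right) + 7\right)^{2} = \left(-29 + 7\right)^{2} = \left(-22\right)^{2} = 484$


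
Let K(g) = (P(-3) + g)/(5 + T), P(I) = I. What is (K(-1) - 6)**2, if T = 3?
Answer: 169/4 ≈ 42.250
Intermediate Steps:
K(g) = -3/8 + g/8 (K(g) = (-3 + g)/(5 + 3) = (-3 + g)/8 = (-3 + g)*(1/8) = -3/8 + g/8)
(K(-1) - 6)**2 = ((-3/8 + (1/8)*(-1)) - 6)**2 = ((-3/8 - 1/8) - 6)**2 = (-1/2 - 6)**2 = (-13/2)**2 = 169/4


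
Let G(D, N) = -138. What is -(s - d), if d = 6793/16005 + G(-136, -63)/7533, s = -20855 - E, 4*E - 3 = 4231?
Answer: 587125480657/26792370 ≈ 21914.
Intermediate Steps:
E = 2117/2 (E = 3/4 + (1/4)*4231 = 3/4 + 4231/4 = 2117/2 ≈ 1058.5)
s = -43827/2 (s = -20855 - 1*2117/2 = -20855 - 2117/2 = -43827/2 ≈ -21914.)
d = 5440331/13396185 (d = 6793/16005 - 138/7533 = 6793*(1/16005) - 138*1/7533 = 6793/16005 - 46/2511 = 5440331/13396185 ≈ 0.40611)
-(s - d) = -(-43827/2 - 1*5440331/13396185) = -(-43827/2 - 5440331/13396185) = -1*(-587125480657/26792370) = 587125480657/26792370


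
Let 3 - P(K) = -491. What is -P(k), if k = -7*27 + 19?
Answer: -494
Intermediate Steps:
k = -170 (k = -189 + 19 = -170)
P(K) = 494 (P(K) = 3 - 1*(-491) = 3 + 491 = 494)
-P(k) = -1*494 = -494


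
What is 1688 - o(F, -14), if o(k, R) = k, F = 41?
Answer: 1647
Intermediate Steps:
1688 - o(F, -14) = 1688 - 1*41 = 1688 - 41 = 1647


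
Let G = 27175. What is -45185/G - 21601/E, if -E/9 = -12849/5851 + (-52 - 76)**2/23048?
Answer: -1981040590305278/1224592943715 ≈ -1617.7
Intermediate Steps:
E = 225316089/16856731 (E = -9*(-12849/5851 + (-52 - 76)**2/23048) = -9*(-12849*1/5851 + (-128)**2*(1/23048)) = -9*(-12849/5851 + 16384*(1/23048)) = -9*(-12849/5851 + 2048/2881) = -9*(-25035121/16856731) = 225316089/16856731 ≈ 13.367)
-45185/G - 21601/E = -45185/27175 - 21601/225316089/16856731 = -45185*1/27175 - 21601*16856731/225316089 = -9037/5435 - 364122246331/225316089 = -1981040590305278/1224592943715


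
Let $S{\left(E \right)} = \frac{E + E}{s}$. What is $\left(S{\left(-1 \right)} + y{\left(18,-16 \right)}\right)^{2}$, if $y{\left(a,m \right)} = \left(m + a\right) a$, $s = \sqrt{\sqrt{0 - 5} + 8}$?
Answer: $\left(36 - \frac{2}{\sqrt{8 + i \sqrt{5}}}\right)^{2} \approx 1247.0 + 6.658 i$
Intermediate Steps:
$s = \sqrt{8 + i \sqrt{5}}$ ($s = \sqrt{\sqrt{-5} + 8} = \sqrt{i \sqrt{5} + 8} = \sqrt{8 + i \sqrt{5}} \approx 2.8554 + 0.39155 i$)
$y{\left(a,m \right)} = a \left(a + m\right)$ ($y{\left(a,m \right)} = \left(a + m\right) a = a \left(a + m\right)$)
$S{\left(E \right)} = \frac{2 E}{\sqrt{8 + i \sqrt{5}}}$ ($S{\left(E \right)} = \frac{E + E}{\sqrt{8 + i \sqrt{5}}} = \frac{2 E}{\sqrt{8 + i \sqrt{5}}}$)
$\left(S{\left(-1 \right)} + y{\left(18,-16 \right)}\right)^{2} = \left(2 \left(-1\right) \frac{1}{\sqrt{8 + i \sqrt{5}}} + 18 \left(18 - 16\right)\right)^{2} = \left(- \frac{2}{\sqrt{8 + i \sqrt{5}}} + 18 \cdot 2\right)^{2} = \left(- \frac{2}{\sqrt{8 + i \sqrt{5}}} + 36\right)^{2} = \left(36 - \frac{2}{\sqrt{8 + i \sqrt{5}}}\right)^{2}$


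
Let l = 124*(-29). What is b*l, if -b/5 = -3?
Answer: -53940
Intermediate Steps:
b = 15 (b = -5*(-3) = 15)
l = -3596
b*l = 15*(-3596) = -53940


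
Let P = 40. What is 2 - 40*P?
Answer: -1598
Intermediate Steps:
2 - 40*P = 2 - 40*40 = 2 - 1600 = -1598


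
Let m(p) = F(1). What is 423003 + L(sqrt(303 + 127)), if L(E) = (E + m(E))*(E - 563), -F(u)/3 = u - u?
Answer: 423433 - 563*sqrt(430) ≈ 4.1176e+5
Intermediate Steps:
F(u) = 0 (F(u) = -3*(u - u) = -3*0 = 0)
m(p) = 0
L(E) = E*(-563 + E) (L(E) = (E + 0)*(E - 563) = E*(-563 + E))
423003 + L(sqrt(303 + 127)) = 423003 + sqrt(303 + 127)*(-563 + sqrt(303 + 127)) = 423003 + sqrt(430)*(-563 + sqrt(430))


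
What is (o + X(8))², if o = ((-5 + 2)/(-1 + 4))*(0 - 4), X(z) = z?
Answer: 144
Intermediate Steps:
o = 4 (o = -3/3*(-4) = -3*⅓*(-4) = -1*(-4) = 4)
(o + X(8))² = (4 + 8)² = 12² = 144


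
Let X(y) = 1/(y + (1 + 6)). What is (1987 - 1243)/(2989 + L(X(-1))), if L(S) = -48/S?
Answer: 744/2701 ≈ 0.27545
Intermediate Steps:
X(y) = 1/(7 + y) (X(y) = 1/(y + 7) = 1/(7 + y))
(1987 - 1243)/(2989 + L(X(-1))) = (1987 - 1243)/(2989 - 48/(1/(7 - 1))) = 744/(2989 - 48/(1/6)) = 744/(2989 - 48/⅙) = 744/(2989 - 48*6) = 744/(2989 - 288) = 744/2701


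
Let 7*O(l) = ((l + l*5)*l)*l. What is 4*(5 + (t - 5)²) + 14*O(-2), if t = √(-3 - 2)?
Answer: 4 - 40*I*√5 ≈ 4.0 - 89.443*I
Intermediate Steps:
t = I*√5 (t = √(-5) = I*√5 ≈ 2.2361*I)
O(l) = 6*l³/7 (O(l) = (((l + l*5)*l)*l)/7 = (((l + 5*l)*l)*l)/7 = (((6*l)*l)*l)/7 = ((6*l²)*l)/7 = (6*l³)/7 = 6*l³/7)
4*(5 + (t - 5)²) + 14*O(-2) = 4*(5 + (I*√5 - 5)²) + 14*((6/7)*(-2)³) = 4*(5 + (-5 + I*√5)²) + 14*((6/7)*(-8)) = (20 + 4*(-5 + I*√5)²) + 14*(-48/7) = (20 + 4*(-5 + I*√5)²) - 96 = -76 + 4*(-5 + I*√5)²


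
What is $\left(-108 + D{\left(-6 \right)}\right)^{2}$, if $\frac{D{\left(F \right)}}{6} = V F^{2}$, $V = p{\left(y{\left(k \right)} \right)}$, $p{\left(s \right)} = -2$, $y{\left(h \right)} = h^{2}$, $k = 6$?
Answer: $291600$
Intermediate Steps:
$V = -2$
$D{\left(F \right)} = - 12 F^{2}$ ($D{\left(F \right)} = 6 \left(- 2 F^{2}\right) = - 12 F^{2}$)
$\left(-108 + D{\left(-6 \right)}\right)^{2} = \left(-108 - 12 \left(-6\right)^{2}\right)^{2} = \left(-108 - 432\right)^{2} = \left(-540\right)^{2} = 291600$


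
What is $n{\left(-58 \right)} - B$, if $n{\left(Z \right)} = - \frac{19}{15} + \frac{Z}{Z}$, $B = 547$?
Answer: $- \frac{8209}{15} \approx -547.27$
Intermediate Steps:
$n{\left(Z \right)} = - \frac{4}{15}$ ($n{\left(Z \right)} = \left(-19\right) \frac{1}{15} + 1 = - \frac{19}{15} + 1 = - \frac{4}{15}$)
$n{\left(-58 \right)} - B = - \frac{4}{15} - 547 = - \frac{8209}{15}$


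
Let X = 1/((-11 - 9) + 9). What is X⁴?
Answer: 1/14641 ≈ 6.8301e-5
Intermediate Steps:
X = -1/11 (X = 1/(-20 + 9) = 1/(-11) = -1/11 ≈ -0.090909)
X⁴ = (-1/11)⁴ = 1/14641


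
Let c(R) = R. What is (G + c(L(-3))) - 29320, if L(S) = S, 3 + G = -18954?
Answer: -48280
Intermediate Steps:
G = -18957 (G = -3 - 18954 = -18957)
(G + c(L(-3))) - 29320 = (-18957 - 3) - 29320 = -18960 - 29320 = -48280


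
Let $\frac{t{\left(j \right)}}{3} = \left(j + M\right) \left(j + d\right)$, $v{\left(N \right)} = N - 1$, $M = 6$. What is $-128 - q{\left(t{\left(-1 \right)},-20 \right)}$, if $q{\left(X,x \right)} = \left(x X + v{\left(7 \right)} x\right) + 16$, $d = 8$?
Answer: $2076$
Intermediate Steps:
$v{\left(N \right)} = -1 + N$
$t{\left(j \right)} = 3 \left(6 + j\right) \left(8 + j\right)$ ($t{\left(j \right)} = 3 \left(j + 6\right) \left(j + 8\right) = 3 \left(6 + j\right) \left(8 + j\right)$)
$q{\left(X,x \right)} = 16 + 6 x + X x$ ($q{\left(X,x \right)} = \left(x X + \left(-1 + 7\right) x\right) + 16 = \left(X x + 6 x\right) + 16 = \left(6 x + X x\right) + 16 = 16 + 6 x + X x$)
$-128 - q{\left(t{\left(-1 \right)},-20 \right)} = -128 - \left(16 + 6 \left(-20\right) + \left(144 + 3 \left(-1\right)^{2} + 42 \left(-1\right)\right) \left(-20\right)\right) = -128 - \left(16 - 120 + \left(144 + 3 \cdot 1 - 42\right) \left(-20\right)\right) = -128 - \left(16 - 120 + \left(144 + 3 - 42\right) \left(-20\right)\right) = -128 - \left(16 - 120 + 105 \left(-20\right)\right) = -128 - \left(16 - 120 - 2100\right) = -128 - -2204 = -128 + 2204 = 2076$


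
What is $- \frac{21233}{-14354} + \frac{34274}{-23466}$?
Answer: $\frac{3142291}{168415482} \approx 0.018658$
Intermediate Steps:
$- \frac{21233}{-14354} + \frac{34274}{-23466} = \left(-21233\right) \left(- \frac{1}{14354}\right) + 34274 \left(- \frac{1}{23466}\right) = \frac{21233}{14354} - \frac{17137}{11733} = \frac{3142291}{168415482}$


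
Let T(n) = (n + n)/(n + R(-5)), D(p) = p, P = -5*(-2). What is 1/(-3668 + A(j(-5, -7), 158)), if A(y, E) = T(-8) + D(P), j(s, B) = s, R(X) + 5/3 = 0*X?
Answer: -29/106034 ≈ -0.00027350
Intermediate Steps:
R(X) = -5/3 (R(X) = -5/3 + 0*X = -5/3 + 0 = -5/3)
P = 10
T(n) = 2*n/(-5/3 + n) (T(n) = (n + n)/(n - 5/3) = (2*n)/(-5/3 + n) = 2*n/(-5/3 + n))
A(y, E) = 338/29 (A(y, E) = 6*(-8)/(-5 + 3*(-8)) + 10 = 6*(-8)/(-5 - 24) + 10 = 6*(-8)/(-29) + 10 = 6*(-8)*(-1/29) + 10 = 48/29 + 10 = 338/29)
1/(-3668 + A(j(-5, -7), 158)) = 1/(-3668 + 338/29) = 1/(-106034/29) = -29/106034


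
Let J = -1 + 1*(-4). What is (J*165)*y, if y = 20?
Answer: -16500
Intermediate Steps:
J = -5 (J = -1 - 4 = -5)
(J*165)*y = -5*165*20 = -825*20 = -16500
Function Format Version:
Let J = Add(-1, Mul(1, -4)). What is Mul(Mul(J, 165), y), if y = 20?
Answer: -16500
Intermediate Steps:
J = -5 (J = Add(-1, -4) = -5)
Mul(Mul(J, 165), y) = Mul(Mul(-5, 165), 20) = Mul(-825, 20) = -16500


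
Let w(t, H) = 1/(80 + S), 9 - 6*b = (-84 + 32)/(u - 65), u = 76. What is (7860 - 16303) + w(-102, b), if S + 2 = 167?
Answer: -2068534/245 ≈ -8443.0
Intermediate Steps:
S = 165 (S = -2 + 167 = 165)
b = 151/66 (b = 3/2 - (-84 + 32)/(6*(76 - 65)) = 3/2 - (-26)/(3*11) = 3/2 - 1/6*(-52/11) = 3/2 + 26/33 = 151/66 ≈ 2.2879)
w(t, H) = 1/245 (w(t, H) = 1/(80 + 165) = 1/245)
(7860 - 16303) + w(-102, b) = (7860 - 16303) + 1/245 = -8443 + 1/245 = -2068534/245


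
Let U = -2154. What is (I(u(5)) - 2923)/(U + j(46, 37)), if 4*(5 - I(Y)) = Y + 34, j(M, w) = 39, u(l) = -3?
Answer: 83/60 ≈ 1.3833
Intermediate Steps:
I(Y) = -7/2 - Y/4 (I(Y) = 5 - (Y + 34)/4 = 5 - (34 + Y)/4 = 5 + (-17/2 - Y/4) = -7/2 - Y/4)
(I(u(5)) - 2923)/(U + j(46, 37)) = ((-7/2 - ¼*(-3)) - 2923)/(-2154 + 39) = ((-7/2 + ¾) - 2923)/(-2115) = (-11/4 - 2923)*(-1/2115) = -11703/4*(-1/2115) = 83/60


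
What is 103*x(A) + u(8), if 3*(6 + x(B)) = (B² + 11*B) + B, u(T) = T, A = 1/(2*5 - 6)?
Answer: -24233/48 ≈ -504.85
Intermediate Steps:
A = ¼ (A = 1/(10 - 6) = 1/4 = ¼ ≈ 0.25000)
x(B) = -6 + 4*B + B²/3 (x(B) = -6 + ((B² + 11*B) + B)/3 = -6 + (B² + 12*B)/3 = -6 + (4*B + B²/3) = -6 + 4*B + B²/3)
103*x(A) + u(8) = 103*(-6 + 4*(¼) + (¼)²/3) + 8 = 103*(-6 + 1 + (⅓)*(1/16)) + 8 = 103*(-6 + 1 + 1/48) + 8 = 103*(-239/48) + 8 = -24617/48 + 8 = -24233/48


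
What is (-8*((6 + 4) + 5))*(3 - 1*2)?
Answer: -120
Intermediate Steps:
(-8*((6 + 4) + 5))*(3 - 1*2) = (-8*(10 + 5))*(3 - 2) = -8*15*1 = -120*1 = -120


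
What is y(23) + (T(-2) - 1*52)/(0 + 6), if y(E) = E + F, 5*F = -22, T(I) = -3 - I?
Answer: 293/30 ≈ 9.7667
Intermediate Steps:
F = -22/5 (F = (1/5)*(-22) = -22/5 ≈ -4.4000)
y(E) = -22/5 + E (y(E) = E - 22/5 = -22/5 + E)
y(23) + (T(-2) - 1*52)/(0 + 6) = (-22/5 + 23) + ((-3 - 1*(-2)) - 1*52)/(0 + 6) = 93/5 + ((-3 + 2) - 52)/6 = 93/5 + (-1 - 52)/6 = 93/5 + (1/6)*(-53) = 93/5 - 53/6 = 293/30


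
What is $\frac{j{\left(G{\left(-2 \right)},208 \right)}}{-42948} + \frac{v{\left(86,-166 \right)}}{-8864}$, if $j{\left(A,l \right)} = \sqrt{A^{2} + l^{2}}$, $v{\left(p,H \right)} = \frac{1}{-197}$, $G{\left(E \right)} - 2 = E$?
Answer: $- \frac{90792079}{18749035296} \approx -0.0048425$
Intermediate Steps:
$G{\left(E \right)} = 2 + E$
$v{\left(p,H \right)} = - \frac{1}{197}$
$\frac{j{\left(G{\left(-2 \right)},208 \right)}}{-42948} + \frac{v{\left(86,-166 \right)}}{-8864} = \frac{\sqrt{\left(2 - 2\right)^{2} + 208^{2}}}{-42948} - \frac{1}{197 \left(-8864\right)} = \sqrt{0^{2} + 43264} \left(- \frac{1}{42948}\right) - - \frac{1}{1746208} = \sqrt{0 + 43264} \left(- \frac{1}{42948}\right) + \frac{1}{1746208} = \sqrt{43264} \left(- \frac{1}{42948}\right) + \frac{1}{1746208} = 208 \left(- \frac{1}{42948}\right) + \frac{1}{1746208} = - \frac{52}{10737} + \frac{1}{1746208} = - \frac{90792079}{18749035296}$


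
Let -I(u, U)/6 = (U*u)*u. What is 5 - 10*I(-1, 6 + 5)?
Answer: 665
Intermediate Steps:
I(u, U) = -6*U*u² (I(u, U) = -6*U*u*u = -6*U*u²)
5 - 10*I(-1, 6 + 5) = 5 - (-60)*(6 + 5)*(-1)² = 5 - (-60)*11 = 5 - 10*(-66) = 5 + 660 = 665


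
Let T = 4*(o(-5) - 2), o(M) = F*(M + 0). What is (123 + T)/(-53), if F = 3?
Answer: -55/53 ≈ -1.0377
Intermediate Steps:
o(M) = 3*M (o(M) = 3*(M + 0) = 3*M)
T = -68 (T = 4*(3*(-5) - 2) = 4*(-15 - 2) = 4*(-17) = -68)
(123 + T)/(-53) = (123 - 68)/(-53) = -1/53*55 = -55/53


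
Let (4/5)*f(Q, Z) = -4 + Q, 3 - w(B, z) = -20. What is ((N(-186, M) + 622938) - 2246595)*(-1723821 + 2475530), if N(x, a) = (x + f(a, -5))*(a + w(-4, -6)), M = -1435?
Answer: 886122086290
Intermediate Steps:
w(B, z) = 23 (w(B, z) = 3 - 1*(-20) = 3 + 20 = 23)
f(Q, Z) = -5 + 5*Q/4 (f(Q, Z) = 5*(-4 + Q)/4 = -5 + 5*Q/4)
N(x, a) = (23 + a)*(-5 + x + 5*a/4) (N(x, a) = (x + (-5 + 5*a/4))*(a + 23) = (-5 + x + 5*a/4)*(23 + a) = (23 + a)*(-5 + x + 5*a/4))
((N(-186, M) + 622938) - 2246595)*(-1723821 + 2475530) = (((-115 + 23*(-186) + (5/4)*(-1435)² + (95/4)*(-1435) - 1435*(-186)) + 622938) - 2246595)*(-1723821 + 2475530) = (((-115 - 4278 + (5/4)*2059225 - 136325/4 + 266910) + 622938) - 2246595)*751709 = (((-115 - 4278 + 10296125/4 - 136325/4 + 266910) + 622938) - 2246595)*751709 = ((2802467 + 622938) - 2246595)*751709 = (3425405 - 2246595)*751709 = 1178810*751709 = 886122086290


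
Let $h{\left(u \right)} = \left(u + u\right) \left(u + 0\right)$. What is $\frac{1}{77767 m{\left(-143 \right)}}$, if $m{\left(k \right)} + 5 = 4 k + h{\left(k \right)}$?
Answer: $\frac{1}{3135643207} \approx 3.1891 \cdot 10^{-10}$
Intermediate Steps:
$h{\left(u \right)} = 2 u^{2}$ ($h{\left(u \right)} = 2 u u = 2 u^{2}$)
$m{\left(k \right)} = -5 + 2 k^{2} + 4 k$ ($m{\left(k \right)} = -5 + \left(4 k + 2 k^{2}\right) = -5 + \left(2 k^{2} + 4 k\right) = -5 + 2 k^{2} + 4 k$)
$\frac{1}{77767 m{\left(-143 \right)}} = \frac{1}{77767 \left(-5 + 2 \left(-143\right)^{2} + 4 \left(-143\right)\right)} = \frac{1}{77767 \left(-5 + 2 \cdot 20449 - 572\right)} = \frac{1}{77767 \left(-5 + 40898 - 572\right)} = \frac{1}{77767 \cdot 40321} = \frac{1}{77767} \cdot \frac{1}{40321} = \frac{1}{3135643207}$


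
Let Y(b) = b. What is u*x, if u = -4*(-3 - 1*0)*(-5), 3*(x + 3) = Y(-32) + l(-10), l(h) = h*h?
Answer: -1180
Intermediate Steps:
l(h) = h²
x = 59/3 (x = -3 + (-32 + (-10)²)/3 = -3 + (-32 + 100)/3 = -3 + (⅓)*68 = -3 + 68/3 = 59/3 ≈ 19.667)
u = -60 (u = -4*(-3 + 0)*(-5) = -4*(-3)*(-5) = 12*(-5) = -60)
u*x = -60*59/3 = -1180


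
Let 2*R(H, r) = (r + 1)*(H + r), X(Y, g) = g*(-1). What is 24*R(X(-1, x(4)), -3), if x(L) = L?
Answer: 168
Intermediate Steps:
X(Y, g) = -g
R(H, r) = (1 + r)*(H + r)/2 (R(H, r) = ((r + 1)*(H + r))/2 = ((1 + r)*(H + r))/2 = (1 + r)*(H + r)/2)
24*R(X(-1, x(4)), -3) = 24*((-1*4)/2 + (½)*(-3) + (½)*(-3)² + (½)*(-1*4)*(-3)) = 24*((½)*(-4) - 3/2 + (½)*9 + (½)*(-4)*(-3)) = 24*(-2 - 3/2 + 9/2 + 6) = 24*7 = 168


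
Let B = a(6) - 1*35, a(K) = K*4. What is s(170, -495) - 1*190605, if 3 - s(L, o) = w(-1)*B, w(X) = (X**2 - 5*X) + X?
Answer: -190547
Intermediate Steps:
a(K) = 4*K
w(X) = X**2 - 4*X
B = -11 (B = 4*6 - 1*35 = 24 - 35 = -11)
s(L, o) = 58 (s(L, o) = 3 - (-(-4 - 1))*(-11) = 3 - (-1*(-5))*(-11) = 3 - 5*(-11) = 3 - 1*(-55) = 3 + 55 = 58)
s(170, -495) - 1*190605 = 58 - 1*190605 = 58 - 190605 = -190547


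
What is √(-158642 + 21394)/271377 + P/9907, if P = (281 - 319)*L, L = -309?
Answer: 11742/9907 + 4*I*√8578/271377 ≈ 1.1852 + 0.0013651*I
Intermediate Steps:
P = 11742 (P = (281 - 319)*(-309) = -38*(-309) = 11742)
√(-158642 + 21394)/271377 + P/9907 = √(-158642 + 21394)/271377 + 11742/9907 = √(-137248)*(1/271377) + 11742*(1/9907) = (4*I*√8578)*(1/271377) + 11742/9907 = 4*I*√8578/271377 + 11742/9907 = 11742/9907 + 4*I*√8578/271377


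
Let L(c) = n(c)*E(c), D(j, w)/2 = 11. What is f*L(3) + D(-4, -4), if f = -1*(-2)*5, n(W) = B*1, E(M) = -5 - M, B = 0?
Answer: 22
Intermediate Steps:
D(j, w) = 22 (D(j, w) = 2*11 = 22)
n(W) = 0 (n(W) = 0*1 = 0)
f = 10 (f = 2*5 = 10)
L(c) = 0 (L(c) = 0*(-5 - c) = 0)
f*L(3) + D(-4, -4) = 10*0 + 22 = 0 + 22 = 22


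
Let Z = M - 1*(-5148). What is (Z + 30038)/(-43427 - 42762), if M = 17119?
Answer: -52305/86189 ≈ -0.60686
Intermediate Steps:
Z = 22267 (Z = 17119 - 1*(-5148) = 17119 + 5148 = 22267)
(Z + 30038)/(-43427 - 42762) = (22267 + 30038)/(-43427 - 42762) = 52305/(-86189) = 52305*(-1/86189) = -52305/86189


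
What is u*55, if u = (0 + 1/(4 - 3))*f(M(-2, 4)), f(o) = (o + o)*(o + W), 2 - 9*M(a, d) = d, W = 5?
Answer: -9460/81 ≈ -116.79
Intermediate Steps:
M(a, d) = 2/9 - d/9
f(o) = 2*o*(5 + o) (f(o) = (o + o)*(o + 5) = (2*o)*(5 + o) = 2*o*(5 + o))
u = -172/81 (u = (0 + 1/(4 - 3))*(2*(2/9 - ⅑*4)*(5 + (2/9 - ⅑*4))) = (0 + 1/1)*(2*(2/9 - 4/9)*(5 + (2/9 - 4/9))) = (0 + 1)*(2*(-2/9)*(5 - 2/9)) = 1*(2*(-2/9)*(43/9)) = 1*(-172/81) = -172/81 ≈ -2.1235)
u*55 = -172/81*55 = -9460/81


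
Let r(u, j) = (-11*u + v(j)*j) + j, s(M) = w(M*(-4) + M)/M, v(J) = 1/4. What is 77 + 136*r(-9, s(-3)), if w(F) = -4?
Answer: 41303/3 ≈ 13768.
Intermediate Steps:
v(J) = ¼ (v(J) = 1*(¼) = ¼)
s(M) = -4/M
r(u, j) = -11*u + 5*j/4 (r(u, j) = (-11*u + j/4) + j = -11*u + 5*j/4)
77 + 136*r(-9, s(-3)) = 77 + 136*(-11*(-9) + 5*(-4/(-3))/4) = 77 + 136*(99 + 5*(-4*(-⅓))/4) = 77 + 136*(99 + (5/4)*(4/3)) = 77 + 136*(99 + 5/3) = 77 + 136*(302/3) = 77 + 41072/3 = 41303/3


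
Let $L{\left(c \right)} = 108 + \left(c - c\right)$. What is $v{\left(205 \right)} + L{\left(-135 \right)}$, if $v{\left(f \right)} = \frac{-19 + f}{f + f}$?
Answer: $\frac{22233}{205} \approx 108.45$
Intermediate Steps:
$v{\left(f \right)} = \frac{-19 + f}{2 f}$
$L{\left(c \right)} = 108$ ($L{\left(c \right)} = 108 + 0 = 108$)
$v{\left(205 \right)} + L{\left(-135 \right)} = \frac{-19 + 205}{2 \cdot 205} + 108 = \frac{1}{2} \cdot \frac{1}{205} \cdot 186 + 108 = \frac{93}{205} + 108 = \frac{22233}{205}$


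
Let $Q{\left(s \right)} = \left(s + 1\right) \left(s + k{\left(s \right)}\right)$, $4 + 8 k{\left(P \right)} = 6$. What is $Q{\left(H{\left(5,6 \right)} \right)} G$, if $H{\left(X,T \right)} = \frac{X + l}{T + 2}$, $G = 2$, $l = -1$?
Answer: $\frac{9}{4} \approx 2.25$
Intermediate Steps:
$k{\left(P \right)} = \frac{1}{4}$ ($k{\left(P \right)} = - \frac{1}{2} + \frac{1}{8} \cdot 6 = - \frac{1}{2} + \frac{3}{4} = \frac{1}{4}$)
$H{\left(X,T \right)} = \frac{-1 + X}{2 + T}$ ($H{\left(X,T \right)} = \frac{X - 1}{T + 2} = \frac{-1 + X}{2 + T}$)
$Q{\left(s \right)} = \left(1 + s\right) \left(\frac{1}{4} + s\right)$ ($Q{\left(s \right)} = \left(s + 1\right) \left(s + \frac{1}{4}\right) = \left(1 + s\right) \left(\frac{1}{4} + s\right)$)
$Q{\left(H{\left(5,6 \right)} \right)} G = \left(\frac{1}{4} + \left(\frac{-1 + 5}{2 + 6}\right)^{2} + \frac{5 \frac{-1 + 5}{2 + 6}}{4}\right) 2 = \left(\frac{1}{4} + \left(\frac{1}{8} \cdot 4\right)^{2} + \frac{5 \cdot \frac{1}{8} \cdot 4}{4}\right) 2 = \left(\frac{1}{4} + \left(\frac{1}{2}\right)^{2} + \frac{5}{4} \cdot \frac{1}{2}\right) 2 = \left(\frac{1}{4} + \frac{1}{4} + \frac{5}{8}\right) 2 = \frac{9}{8} \cdot 2 = \frac{9}{4}$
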